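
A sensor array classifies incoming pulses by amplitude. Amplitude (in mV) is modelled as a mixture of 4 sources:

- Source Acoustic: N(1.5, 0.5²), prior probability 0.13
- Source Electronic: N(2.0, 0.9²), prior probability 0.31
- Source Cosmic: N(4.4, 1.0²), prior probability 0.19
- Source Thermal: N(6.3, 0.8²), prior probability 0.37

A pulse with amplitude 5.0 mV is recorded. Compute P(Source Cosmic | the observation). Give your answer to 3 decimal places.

0.560

Apply Bayes' rule: the posterior for each component is proportional to its prior times its likelihood at x.
Evaluate each component's likelihood at the observed value:
  p_Acoustic = 1.82694e-11
  p_Electronic = 0.00171364
  p_Cosmic = 0.333225
  p_Thermal = 0.133173
Weight by the priors:
  w_Acoustic·p_Acoustic = 0.13 × 1.82694e-11 = 2.37503e-12
  w_Electronic·p_Electronic = 0.31 × 0.00171364 = 0.000531229
  w_Cosmic·p_Cosmic = 0.19 × 0.333225 = 0.0633127
  w_Thermal·p_Thermal = 0.37 × 0.133173 = 0.0492739
Marginal: 2.37503e-12 + 0.000531229 + 0.0633127 + 0.0492739 = 0.113118
Responsibility of Source Cosmic: 0.0633127 / 0.113118 ≈ 0.560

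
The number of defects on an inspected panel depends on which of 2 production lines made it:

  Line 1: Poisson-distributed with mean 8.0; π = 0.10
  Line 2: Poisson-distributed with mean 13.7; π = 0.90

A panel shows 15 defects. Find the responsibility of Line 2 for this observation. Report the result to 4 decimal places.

0.9897

By Bayes' theorem, P(k | x) = π_k f_k(x) / Σ_j π_j f_j(x).
Evaluate each component's likelihood at the observed value:
  L_1 = 0.00902598
  L_2 = 0.0964883
Prior × likelihood for each component:
  π_1·L_1 = 0.10 × 0.00902598 = 0.000902598
  π_2·L_2 = 0.90 × 0.0964883 = 0.0868394
Normaliser: 0.000902598 + 0.0868394 = 0.087742
P(Line 2 | 15 defects) = 0.0868394 / 0.087742 ≈ 0.9897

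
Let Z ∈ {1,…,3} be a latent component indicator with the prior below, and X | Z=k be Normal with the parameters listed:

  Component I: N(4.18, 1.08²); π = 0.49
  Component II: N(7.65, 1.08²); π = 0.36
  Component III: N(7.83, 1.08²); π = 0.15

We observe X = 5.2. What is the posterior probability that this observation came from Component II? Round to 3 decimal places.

0.079

P(component k | x) = π_k·f_k(x) / marginal(x), where marginal(x) = Σ_j π_j·f_j(x).
Component likelihoods at x = 5.2:
  p_I = 0.236481
  p_II = 0.0281844
  p_III = 0.0190448
Multiply by the mixture weights:
  π_I·p_I = 0.49 × 0.236481 = 0.115876
  π_II·p_II = 0.36 × 0.0281844 = 0.0101464
  π_III·p_III = 0.15 × 0.0190448 = 0.00285671
Evidence: 0.115876 + 0.0101464 + 0.00285671 = 0.128879
So the posterior for Component II is 0.0101464 / 0.128879 ≈ 0.079.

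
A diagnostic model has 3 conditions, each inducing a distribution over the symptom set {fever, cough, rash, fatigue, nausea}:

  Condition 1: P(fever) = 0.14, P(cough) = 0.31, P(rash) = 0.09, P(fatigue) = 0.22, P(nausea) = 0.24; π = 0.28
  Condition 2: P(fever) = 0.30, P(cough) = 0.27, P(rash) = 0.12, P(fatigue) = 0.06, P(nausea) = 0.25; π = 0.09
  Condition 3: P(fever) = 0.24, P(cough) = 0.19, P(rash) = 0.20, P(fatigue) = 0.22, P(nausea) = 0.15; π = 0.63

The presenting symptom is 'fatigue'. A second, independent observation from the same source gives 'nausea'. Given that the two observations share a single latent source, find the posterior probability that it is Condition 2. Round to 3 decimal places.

Posterior ∝ prior × likelihood, so P(k | x) ∝ π_k f_k(x); normalise over all components.
Since both observations come from the same component, the likelihood for component k is f_k(x₁)·f_k(x₂).
  f_1 = [0.22] × [0.24] = 0.0528
  f_2 = [0.06] × [0.25] = 0.015
  f_3 = [0.22] × [0.15] = 0.033
Unnormalised posteriors:
  π_1·f_1 = 0.28 × 0.0528 = 0.014784
  π_2·f_2 = 0.09 × 0.015 = 0.00135
  π_3·f_3 = 0.63 × 0.033 = 0.02079
Denominator: 0.014784 + 0.00135 + 0.02079 = 0.036924
P(Condition 2 | x₁,x₂) ≈ 0.037

0.037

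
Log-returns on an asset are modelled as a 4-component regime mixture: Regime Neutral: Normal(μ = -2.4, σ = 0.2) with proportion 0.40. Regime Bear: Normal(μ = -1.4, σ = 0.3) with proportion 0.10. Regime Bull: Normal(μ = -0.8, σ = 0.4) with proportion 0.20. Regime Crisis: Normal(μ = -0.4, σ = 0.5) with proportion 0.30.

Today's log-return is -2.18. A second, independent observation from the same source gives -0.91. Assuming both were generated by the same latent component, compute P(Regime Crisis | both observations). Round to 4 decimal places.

Apply Bayes' rule: the posterior for each component is proportional to its prior times its likelihood at x.
Since both observations come from the same component, the likelihood for component k is f_k(x₁)·f_k(x₂).
  f_Neutral = [1.08926] × [1.76875e-12] = 1.92663e-12
  f_Bear = [0.0452766] × [0.350339] = 0.0158621
  f_Bull = [0.0025957] × [0.960347] = 0.00249278
  f_Crisis = [0.00141222] × [0.474264] = 0.000669766
Weight by the priors:
  P(Z=Neutral)·f_Neutral = 0.40 × 1.92663e-12 = 7.7065e-13
  P(Z=Bear)·f_Bear = 0.10 × 0.0158621 = 0.00158621
  P(Z=Bull)·f_Bull = 0.20 × 0.00249278 = 0.000498555
  P(Z=Crisis)·f_Crisis = 0.30 × 0.000669766 = 0.00020093
Denominator: 7.7065e-13 + 0.00158621 + 0.000498555 + 0.00020093 = 0.0022857
So the posterior for Regime Crisis is 0.00020093 / 0.0022857 ≈ 0.0879.

0.0879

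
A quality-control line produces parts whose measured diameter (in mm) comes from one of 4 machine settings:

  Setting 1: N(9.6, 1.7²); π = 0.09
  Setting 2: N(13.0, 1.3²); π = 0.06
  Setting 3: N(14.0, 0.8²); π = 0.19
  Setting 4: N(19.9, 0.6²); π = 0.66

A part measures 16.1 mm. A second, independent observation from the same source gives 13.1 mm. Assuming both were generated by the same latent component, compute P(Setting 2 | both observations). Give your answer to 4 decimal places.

P(component k | x) = P(Z=k)·f_k(x) / marginal(x), where marginal(x) = Σ_j P(Z=j)·f_j(x).
Since both observations come from the same component, the likelihood for component k is f_k(x₁)·f_k(x₂).
  f_1 = [0.000157001] × [0.0281856] = 4.42518e-06
  f_2 = [0.0178724] × [0.305972] = 0.00546845
  f_3 = [0.0159052] × [0.264846] = 0.00421243
  f_4 = [1.29641e-09] × [8.5389e-29] = 1.10699e-37
Weight by the priors:
  P(Z=1)·f_1 = 0.09 × 4.42518e-06 = 3.98266e-07
  P(Z=2)·f_2 = 0.06 × 0.00546845 = 0.000328107
  P(Z=3)·f_3 = 0.19 × 0.00421243 = 0.000800362
  P(Z=4)·f_4 = 0.66 × 1.10699e-37 = 7.30614e-38
Sum: 3.98266e-07 + 0.000328107 + 0.000800362 + 7.30614e-38 = 0.00112887
P(Setting 2 | x) ≈ 0.2907

0.2907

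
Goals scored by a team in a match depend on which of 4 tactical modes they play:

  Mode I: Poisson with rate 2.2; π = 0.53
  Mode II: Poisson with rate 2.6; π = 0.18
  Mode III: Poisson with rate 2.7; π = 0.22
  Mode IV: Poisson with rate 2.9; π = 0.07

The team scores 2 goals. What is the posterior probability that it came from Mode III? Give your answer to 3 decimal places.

0.209

By Bayes' theorem, P(k | x) = w_k f_k(x) / Σ_j w_j f_j(x).
Component likelihoods at x = 2 goals:
  L_I = e^(−2.2)·2.2^2/2! = 0.268144
  L_II = e^(−2.6)·2.6^2/2! = 0.251045
  L_III = e^(−2.7)·2.7^2/2! = 0.244964
  L_IV = e^(−2.9)·2.9^2/2! = 0.231373
Unnormalised posteriors:
  w_I·L_I = 0.53 × 0.268144 = 0.142116
  w_II·L_II = 0.18 × 0.251045 = 0.045188
  w_III·L_III = 0.22 × 0.244964 = 0.0538921
  w_IV·L_IV = 0.07 × 0.231373 = 0.0161961
Denominator: 0.142116 + 0.045188 + 0.0538921 + 0.0161961 = 0.257392
So the posterior for Mode III is 0.0538921 / 0.257392 ≈ 0.209.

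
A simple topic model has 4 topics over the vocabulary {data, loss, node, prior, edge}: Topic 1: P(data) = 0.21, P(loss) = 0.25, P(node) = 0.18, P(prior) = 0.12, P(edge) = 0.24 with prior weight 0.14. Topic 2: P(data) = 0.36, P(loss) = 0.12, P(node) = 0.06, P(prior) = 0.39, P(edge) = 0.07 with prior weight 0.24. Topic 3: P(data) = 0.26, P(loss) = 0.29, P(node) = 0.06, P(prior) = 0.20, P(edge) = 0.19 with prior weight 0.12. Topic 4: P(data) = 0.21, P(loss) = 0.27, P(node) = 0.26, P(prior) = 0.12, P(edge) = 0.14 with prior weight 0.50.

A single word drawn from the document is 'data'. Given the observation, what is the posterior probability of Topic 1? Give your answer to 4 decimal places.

By Bayes' theorem, P(k | x) = P(Z=k) f_k(x) / Σ_j P(Z=j) f_j(x).
Evaluate each component's likelihood at the observed value:
  L_1 = 0.21
  L_2 = 0.36
  L_3 = 0.26
  L_4 = 0.21
Weight by the priors:
  P(Z=1)·L_1 = 0.14 × 0.21 = 0.0294
  P(Z=2)·L_2 = 0.24 × 0.36 = 0.0864
  P(Z=3)·L_3 = 0.12 × 0.26 = 0.0312
  P(Z=4)·L_4 = 0.50 × 0.21 = 0.105
Denominator: 0.0294 + 0.0864 + 0.0312 + 0.105 = 0.252
Responsibility of Topic 1: 0.0294 / 0.252 ≈ 0.1167

0.1167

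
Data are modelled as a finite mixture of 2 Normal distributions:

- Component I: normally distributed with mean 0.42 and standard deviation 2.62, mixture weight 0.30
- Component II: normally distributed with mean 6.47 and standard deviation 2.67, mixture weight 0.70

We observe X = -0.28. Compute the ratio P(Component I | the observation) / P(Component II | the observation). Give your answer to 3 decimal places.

10.294

Posterior odds = (π_i f_i(x)) / (π_j f_j(x)); the normalising sum cancels.
Normal densities:
  f_I = 0.146929
  f_II = 0.00611729
Odds = (0.30/0.70) × (0.146929/0.00611729) = 0.428571 × 24.0187 ≈ 10.294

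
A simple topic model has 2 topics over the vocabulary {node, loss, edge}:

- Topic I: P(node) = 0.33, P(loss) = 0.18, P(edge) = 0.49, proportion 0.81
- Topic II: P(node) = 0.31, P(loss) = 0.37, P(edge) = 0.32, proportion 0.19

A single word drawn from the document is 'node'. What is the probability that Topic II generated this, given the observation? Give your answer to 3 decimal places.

0.181

Apply Bayes' rule: the posterior for each component is proportional to its prior times its likelihood at x.
Categorical probabilities:
  L_I = 0.33
  L_II = 0.31
Prior × likelihood for each component:
  w_I·L_I = 0.81 × 0.33 = 0.2673
  w_II·L_II = 0.19 × 0.31 = 0.0589
Denominator: 0.2673 + 0.0589 = 0.3262
So the posterior for Topic II is 0.0589 / 0.3262 ≈ 0.181.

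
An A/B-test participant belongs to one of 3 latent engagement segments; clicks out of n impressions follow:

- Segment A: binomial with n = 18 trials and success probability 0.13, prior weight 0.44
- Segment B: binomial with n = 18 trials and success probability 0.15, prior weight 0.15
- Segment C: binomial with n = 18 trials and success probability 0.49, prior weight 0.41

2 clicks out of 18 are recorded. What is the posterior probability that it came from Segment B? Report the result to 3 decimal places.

0.238

Posterior ∝ prior × likelihood, so P(k | x) ∝ π_k f_k(x); normalise over all components.
Binomial probabilities:
  f_A = 0.278539
  f_B = 0.255609
  f_C = 0.000769496
Weight by the priors:
  π_A·f_A = 0.44 × 0.278539 = 0.122557
  π_B·f_B = 0.15 × 0.255609 = 0.0383414
  π_C·f_C = 0.41 × 0.000769496 = 0.000315493
Evidence: 0.122557 + 0.0383414 + 0.000315493 = 0.161214
So the posterior for Segment B is 0.0383414 / 0.161214 ≈ 0.238.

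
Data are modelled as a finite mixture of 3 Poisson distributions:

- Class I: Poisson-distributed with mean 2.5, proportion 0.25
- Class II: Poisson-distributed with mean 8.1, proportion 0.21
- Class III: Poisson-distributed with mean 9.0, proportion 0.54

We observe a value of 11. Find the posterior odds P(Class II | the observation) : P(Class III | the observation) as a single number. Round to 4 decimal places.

0.3002

Posterior odds = (π_i f_i(x)) / (π_j f_j(x)); the normalising sum cancels.
Component likelihoods at x = 11:
  p_I = e^(−2.5)·2.5^11/11! = 4.90285e-05
  p_II = e^(−8.1)·8.1^11/11! = 0.0748849
  p_III = e^(−9.0)·9.0^11/11! = 0.0970201
Posterior odds = (π_II·p_II) / (π_III·p_III) = (0.21·0.0748849) / (0.54·0.0970201) = 0.0157258 / 0.0523908 ≈ 0.3002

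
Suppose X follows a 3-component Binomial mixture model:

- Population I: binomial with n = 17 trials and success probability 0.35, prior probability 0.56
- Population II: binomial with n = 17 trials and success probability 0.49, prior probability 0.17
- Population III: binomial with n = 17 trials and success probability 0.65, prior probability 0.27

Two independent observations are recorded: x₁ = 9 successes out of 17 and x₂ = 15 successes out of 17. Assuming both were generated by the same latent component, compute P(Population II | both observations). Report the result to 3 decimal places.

Apply Bayes' rule: the posterior for each component is proportional to its prior times its likelihood at x.
Since both observations come from the same component, the likelihood for component k is f_k(x₁)·f_k(x₂).
  L_I = [0.0610526] × [8.32504e-06] = 5.08265e-07
  L_II = [0.18118] × [0.000797298] = 0.000144455
  L_III = [0.113383] × [0.0260241] = 0.0029507
Weight by the priors:
  π_I·L_I = 0.56 × 5.08265e-07 = 2.84629e-07
  π_II·L_II = 0.17 × 0.000144455 = 2.45573e-05
  π_III·L_III = 0.27 × 0.0029507 = 0.000796689
Normaliser: 2.84629e-07 + 2.45573e-05 + 0.000796689 = 0.000821531
P(Population II | x₁,x₂) ≈ 0.030

0.030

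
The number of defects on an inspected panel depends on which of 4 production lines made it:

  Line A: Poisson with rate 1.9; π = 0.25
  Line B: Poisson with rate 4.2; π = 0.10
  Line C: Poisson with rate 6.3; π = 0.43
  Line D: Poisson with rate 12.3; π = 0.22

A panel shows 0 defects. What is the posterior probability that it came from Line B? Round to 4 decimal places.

0.0378

Posterior ∝ prior × likelihood, so P(k | x) ∝ π_k f_k(x); normalise over all components.
Poisson probabilities:
  p_A = e^(−1.9)·1.9^0/0! = 0.149569
  p_B = e^(−4.2)·4.2^0/0! = 0.0149956
  p_C = e^(−6.3)·6.3^0/0! = 0.0018363
  p_D = e^(−12.3)·12.3^0/0! = 4.55174e-06
Unnormalised posteriors:
  π_A·p_A = 0.25 × 0.149569 = 0.0373922
  π_B·p_B = 0.10 × 0.0149956 = 0.00149956
  π_C·p_C = 0.43 × 0.0018363 = 0.000789611
  π_D·p_D = 0.22 × 4.55174e-06 = 1.00138e-06
Marginal: 0.0373922 + 0.00149956 + 0.000789611 + 1.00138e-06 = 0.0396823
P(Line B | 0 defects) ≈ 0.0378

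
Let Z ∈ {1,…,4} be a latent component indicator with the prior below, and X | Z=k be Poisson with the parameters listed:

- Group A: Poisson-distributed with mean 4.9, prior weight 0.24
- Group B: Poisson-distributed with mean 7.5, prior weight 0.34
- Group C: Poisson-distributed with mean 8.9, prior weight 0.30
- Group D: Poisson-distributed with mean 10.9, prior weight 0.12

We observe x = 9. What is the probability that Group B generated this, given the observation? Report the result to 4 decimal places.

0.3903

P(component k | x) = P(Z=k)·f_k(x) / marginal(x), where marginal(x) = Σ_j P(Z=j)·f_j(x).
Component likelihoods at x = 9:
  f_A = 0.0334163
  f_B = 0.11444
  f_C = 0.131682
  f_D = 0.110475
Multiply by the mixture weights:
  P(Z=A)·f_A = 0.24 × 0.0334163 = 0.00801992
  P(Z=B)·f_B = 0.34 × 0.11444 = 0.0389098
  P(Z=C)·f_C = 0.30 × 0.131682 = 0.0395046
  P(Z=D)·f_D = 0.12 × 0.110475 = 0.013257
Normaliser: 0.00801992 + 0.0389098 + 0.0395046 + 0.013257 = 0.0996913
So the posterior for Group B is 0.0389098 / 0.0996913 ≈ 0.3903.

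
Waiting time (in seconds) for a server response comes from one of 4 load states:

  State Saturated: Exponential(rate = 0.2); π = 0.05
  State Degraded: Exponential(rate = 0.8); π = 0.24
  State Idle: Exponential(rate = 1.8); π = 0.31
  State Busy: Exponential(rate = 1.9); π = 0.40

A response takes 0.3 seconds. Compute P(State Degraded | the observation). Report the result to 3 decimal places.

0.165

The responsibility of component k is w_k f_k(x) divided by Σ_j w_j f_j(x).
Evaluate each component's likelihood at the observed value:
  f_Saturated = 0.188353
  f_Degraded = 0.629302
  f_Idle = 1.04895
  f_Busy = 1.0745
Prior × likelihood for each component:
  w_Saturated·f_Saturated = 0.05 × 0.188353 = 0.00941765
  w_Degraded·f_Degraded = 0.24 × 0.629302 = 0.151033
  w_Idle·f_Idle = 0.31 × 1.04895 = 0.325174
  w_Busy·f_Busy = 0.40 × 1.0745 = 0.429799
Normaliser: 0.00941765 + 0.151033 + 0.325174 + 0.429799 = 0.915423
P(State Degraded | data) ≈ 0.165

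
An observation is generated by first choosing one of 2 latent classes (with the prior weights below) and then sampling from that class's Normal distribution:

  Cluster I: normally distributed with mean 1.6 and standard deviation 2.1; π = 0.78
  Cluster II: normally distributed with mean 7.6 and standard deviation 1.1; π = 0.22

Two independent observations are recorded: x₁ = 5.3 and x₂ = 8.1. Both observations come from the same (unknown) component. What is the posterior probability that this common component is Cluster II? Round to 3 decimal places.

0.983

The responsibility of component k is P(Z=k) f_k(x) divided by Σ_j P(Z=j) f_j(x).
Since both observations come from the same component, the likelihood for component k is f_k(x₁)·f_k(x₂).
  L_I = [0.0402345] × [0.00157874] = 6.352e-05
  L_II = [0.0407541] × [0.327079] = 0.0133298
Weight by the priors:
  P(Z=I)·L_I = 0.78 × 6.352e-05 = 4.95456e-05
  P(Z=II)·L_II = 0.22 × 0.0133298 = 0.00293255
Denominator: 4.95456e-05 + 0.00293255 = 0.0029821
P(Cluster II | x₁,x₂) ≈ 0.983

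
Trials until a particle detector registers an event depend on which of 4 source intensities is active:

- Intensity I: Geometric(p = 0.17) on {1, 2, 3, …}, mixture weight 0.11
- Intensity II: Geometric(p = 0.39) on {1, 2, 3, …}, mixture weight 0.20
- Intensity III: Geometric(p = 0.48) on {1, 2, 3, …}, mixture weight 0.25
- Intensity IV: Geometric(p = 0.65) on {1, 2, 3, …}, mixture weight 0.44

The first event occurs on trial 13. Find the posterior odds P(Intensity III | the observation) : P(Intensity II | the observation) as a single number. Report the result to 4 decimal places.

Since P(k|x) ∝ w_k f_k(x), the posterior odds are w_i f_i(x) / (w_j f_j(x)).
Component likelihoods at x = 13:
  L_I = 0.17·(1−0.17)^12 = 0.17·0.10689 = 0.0181713
  L_II = 0.39·(1−0.39)^12 = 0.39·0.00265435 = 0.0010352
  L_III = 0.48·(1−0.48)^12 = 0.48·0.000390877 = 0.000187621
  L_IV = 0.65·(1−0.65)^12 = 0.65·3.37922e-06 = 2.19649e-06
Posterior odds = (w_III·L_III) / (w_II·L_II) = (0.25·0.000187621) / (0.20·0.0010352) = 4.69052e-05 / 0.000207039 ≈ 0.2266

0.2266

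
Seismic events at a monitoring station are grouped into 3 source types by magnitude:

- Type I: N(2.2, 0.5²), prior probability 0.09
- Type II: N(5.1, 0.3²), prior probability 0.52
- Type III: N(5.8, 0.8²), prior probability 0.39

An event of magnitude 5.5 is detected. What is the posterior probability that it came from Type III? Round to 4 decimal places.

0.3894

The responsibility of component k is w_k f_k(x) divided by Σ_j w_j f_j(x).
Normal densities:
  L_I = 2.77336e-10
  L_II = 0.5467
  L_III = 0.464819
Prior × likelihood for each component:
  w_I·L_I = 0.09 × 2.77336e-10 = 2.49602e-11
  w_II·L_II = 0.52 × 0.5467 = 0.284284
  w_III·L_III = 0.39 × 0.464819 = 0.181279
Normaliser: 2.49602e-11 + 0.284284 + 0.181279 = 0.465563
P(Type III | data) = 0.181279 / 0.465563 ≈ 0.3894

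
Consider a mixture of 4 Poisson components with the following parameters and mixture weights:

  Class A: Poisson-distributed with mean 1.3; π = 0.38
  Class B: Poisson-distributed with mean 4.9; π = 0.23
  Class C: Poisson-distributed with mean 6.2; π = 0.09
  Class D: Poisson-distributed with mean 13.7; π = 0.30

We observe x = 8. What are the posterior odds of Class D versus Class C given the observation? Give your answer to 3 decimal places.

The posterior odds equal the prior odds times the likelihood ratio: (w_i/w_j)·(f_i(x)/f_j(x)).
Evaluate each component's likelihood at the observed value:
  f_A = 5.5137e-05
  f_B = 0.0613769
  f_C = 0.109897
  f_D = 0.0345469
Posterior odds = (w_D·f_D) / (w_C·f_C) = (0.30·0.0345469) / (0.09·0.109897) = 0.0103641 / 0.00989076 ≈ 1.048

1.048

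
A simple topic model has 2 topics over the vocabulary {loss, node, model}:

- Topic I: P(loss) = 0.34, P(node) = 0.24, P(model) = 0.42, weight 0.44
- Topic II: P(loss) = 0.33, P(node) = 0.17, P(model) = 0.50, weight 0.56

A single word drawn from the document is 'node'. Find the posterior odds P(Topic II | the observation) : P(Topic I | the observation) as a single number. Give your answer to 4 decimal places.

Since P(k|x) ∝ π_k f_k(x), the posterior odds are π_i f_i(x) / (π_j f_j(x)).
Component likelihoods at x = 'node':
  f_I = 0.24
  f_II = 0.17
Odds = (0.56/0.44) × (0.17/0.24) = 1.27273 × 0.708333 ≈ 0.9015

0.9015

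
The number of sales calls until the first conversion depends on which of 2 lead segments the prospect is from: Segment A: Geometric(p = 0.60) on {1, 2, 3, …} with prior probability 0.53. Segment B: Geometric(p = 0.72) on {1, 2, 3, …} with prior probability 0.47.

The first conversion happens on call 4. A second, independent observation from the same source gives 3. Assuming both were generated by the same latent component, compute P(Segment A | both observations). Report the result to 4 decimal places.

P(component k | x) = π_k·f_k(x) / marginal(x), where marginal(x) = Σ_j π_j·f_j(x).
Since both observations come from the same component, the likelihood for component k is f_k(x₁)·f_k(x₂).
  p_A = [0.60·(1−0.60)^3 = 0.60·0.064 = 0.0384] × [0.096] = 0.0036864
  p_B = [0.72·(1−0.72)^3 = 0.72·0.021952 = 0.0158054] × [0.056448] = 0.000892185
Multiply by the mixture weights:
  π_A·p_A = 0.53 × 0.0036864 = 0.00195379
  π_B·p_B = 0.47 × 0.000892185 = 0.000419327
Marginal: 0.00195379 + 0.000419327 = 0.00237312
P(Segment A | x) = 0.00195379 / 0.00237312 ≈ 0.8233

0.8233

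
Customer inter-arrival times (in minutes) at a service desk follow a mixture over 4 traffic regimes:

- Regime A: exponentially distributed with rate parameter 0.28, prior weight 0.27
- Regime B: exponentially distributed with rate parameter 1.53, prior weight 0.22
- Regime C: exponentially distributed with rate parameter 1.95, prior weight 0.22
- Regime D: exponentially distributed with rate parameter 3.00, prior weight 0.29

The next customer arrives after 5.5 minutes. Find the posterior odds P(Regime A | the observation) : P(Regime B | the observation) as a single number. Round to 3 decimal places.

Only the two components matter; the odds are (P(Z=i) f_i(x)) / (P(Z=j) f_j(x)).
Exponential densities:
  f_A = 0.28·e^(−0.28·5.5) = 0.28·e^(−1.5400) = 0.0600267
  f_B = 1.53·e^(−1.53·5.5) = 1.53·e^(−8.4150) = 0.000338925
  f_C = 1.95·e^(−1.95·5.5) = 1.95·e^(−10.7250) = 4.28772e-05
  f_D = 3.00·e^(−3.00·5.5) = 3.00·e^(−16.5000) = 2.04768e-07
0.0162072 / 7.45635e-05 ≈ 217.361

217.361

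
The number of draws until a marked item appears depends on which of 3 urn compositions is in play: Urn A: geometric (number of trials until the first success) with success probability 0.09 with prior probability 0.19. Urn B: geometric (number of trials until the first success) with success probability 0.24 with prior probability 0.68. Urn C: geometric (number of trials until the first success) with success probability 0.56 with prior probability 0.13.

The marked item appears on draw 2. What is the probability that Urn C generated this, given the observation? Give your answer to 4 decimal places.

By Bayes' theorem, P(k | x) = w_k f_k(x) / Σ_j w_j f_j(x).
Geometric probabilities:
  p_A = 0.0819
  p_B = 0.1824
  p_C = 0.2464
Unnormalised posteriors:
  w_A·p_A = 0.19 × 0.0819 = 0.015561
  w_B·p_B = 0.68 × 0.1824 = 0.124032
  w_C·p_C = 0.13 × 0.2464 = 0.032032
Sum: 0.015561 + 0.124032 + 0.032032 = 0.171625
So the posterior for Urn C is 0.032032 / 0.171625 ≈ 0.1866.

0.1866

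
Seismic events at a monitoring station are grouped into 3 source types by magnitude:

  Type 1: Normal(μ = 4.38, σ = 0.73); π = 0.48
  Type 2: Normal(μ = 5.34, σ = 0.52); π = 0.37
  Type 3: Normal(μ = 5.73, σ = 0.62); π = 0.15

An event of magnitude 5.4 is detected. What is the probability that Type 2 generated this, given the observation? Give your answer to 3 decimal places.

Posterior ∝ prior × likelihood, so P(k | x) ∝ P(Z=k) f_k(x); normalise over all components.
Component likelihoods at x = 5.4:
  f_1 = (1/(0.73·√(2π)))·exp(−(5.4−4.38)²/(2·0.73²)) = 0.546496·exp(-0.97617) = 0.205894
  f_2 = (1/(0.52·√(2π)))·exp(−(5.4−5.34)²/(2·0.52²)) = 0.767197·exp(-0.00666) = 0.762107
  f_3 = (1/(0.62·√(2π)))·exp(−(5.4−5.73)²/(2·0.62²)) = 0.643455·exp(-0.14165) = 0.558471
Multiply by the mixture weights:
  P(Z=1)·f_1 = 0.48 × 0.205894 = 0.0988289
  P(Z=2)·f_2 = 0.37 × 0.762107 = 0.281979
  P(Z=3)·f_3 = 0.15 × 0.558471 = 0.0837707
Sum: 0.0988289 + 0.281979 + 0.0837707 = 0.464579
P(Type 2 | x) = 0.281979 / 0.464579 ≈ 0.607

0.607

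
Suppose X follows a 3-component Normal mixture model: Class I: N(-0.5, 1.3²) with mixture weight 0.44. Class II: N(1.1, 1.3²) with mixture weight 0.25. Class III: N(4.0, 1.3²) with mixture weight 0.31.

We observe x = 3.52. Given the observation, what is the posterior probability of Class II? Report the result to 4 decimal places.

0.1310

The responsibility of component k is π_k f_k(x) divided by Σ_j π_j f_j(x).
Component likelihoods at x = 3.52:
  L_I = (1/(1.3·√(2π)))·exp(−(3.52−-0.5)²/(2·1.3²)) = 0.306879·exp(-4.78118) = 0.00257351
  L_II = (1/(1.3·√(2π)))·exp(−(3.52−1.1)²/(2·1.3²)) = 0.306879·exp(-1.73266) = 0.0542601
  L_III = (1/(1.3·√(2π)))·exp(−(3.52−4.0)²/(2·1.3²)) = 0.306879·exp(-0.06817) = 0.286657
Unnormalised posteriors:
  π_I·L_I = 0.44 × 0.00257351 = 0.00113234
  π_II·L_II = 0.25 × 0.0542601 = 0.013565
  π_III·L_III = 0.31 × 0.286657 = 0.0888637
Normaliser: 0.00113234 + 0.013565 + 0.0888637 = 0.103561
Responsibility of Class II: 0.013565 / 0.103561 ≈ 0.1310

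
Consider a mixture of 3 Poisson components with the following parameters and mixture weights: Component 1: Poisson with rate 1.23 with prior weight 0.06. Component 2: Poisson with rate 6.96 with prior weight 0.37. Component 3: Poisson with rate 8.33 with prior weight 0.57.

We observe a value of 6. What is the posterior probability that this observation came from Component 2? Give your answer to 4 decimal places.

0.4647

P(component k | x) = w_k·f_k(x) / marginal(x), where marginal(x) = Σ_j w_j·f_j(x).
Evaluate each component's likelihood at the observed value:
  p_1 = e^(−1.23)·1.23^6/6! = 0.00140578
  p_2 = e^(−6.96)·6.96^6/6! = 0.149842
  p_3 = e^(−8.33)·8.33^6/6! = 0.111909
Unnormalised posteriors:
  w_1·p_1 = 0.06 × 0.00140578 = 8.43465e-05
  w_2·p_2 = 0.37 × 0.149842 = 0.0554415
  w_3·p_3 = 0.57 × 0.111909 = 0.0637881
Sum: 8.43465e-05 + 0.0554415 + 0.0637881 = 0.119314
P(Component 2 | 6) = 0.0554415 / 0.119314 ≈ 0.4647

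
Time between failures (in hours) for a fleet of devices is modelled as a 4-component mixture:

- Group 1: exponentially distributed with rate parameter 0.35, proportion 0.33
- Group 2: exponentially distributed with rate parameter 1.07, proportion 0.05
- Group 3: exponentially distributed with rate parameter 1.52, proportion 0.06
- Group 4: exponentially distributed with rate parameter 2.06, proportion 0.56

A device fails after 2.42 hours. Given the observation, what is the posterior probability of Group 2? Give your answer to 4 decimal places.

Apply Bayes' rule: the posterior for each component is proportional to its prior times its likelihood at x.
Component likelihoods at x = 2.42 hours:
  p_1 = 0.150045
  p_2 = 0.0803196
  p_3 = 0.0384003
  p_4 = 0.0140871
Prior × likelihood for each component:
  π_1·p_1 = 0.33 × 0.150045 = 0.0495147
  π_2·p_2 = 0.05 × 0.0803196 = 0.00401598
  π_3·p_3 = 0.06 × 0.0384003 = 0.00230402
  π_4·p_4 = 0.56 × 0.0140871 = 0.00788879
Denominator: 0.0495147 + 0.00401598 + 0.00230402 + 0.00788879 = 0.0637235
P(Group 2 | the observation) ≈ 0.0630

0.0630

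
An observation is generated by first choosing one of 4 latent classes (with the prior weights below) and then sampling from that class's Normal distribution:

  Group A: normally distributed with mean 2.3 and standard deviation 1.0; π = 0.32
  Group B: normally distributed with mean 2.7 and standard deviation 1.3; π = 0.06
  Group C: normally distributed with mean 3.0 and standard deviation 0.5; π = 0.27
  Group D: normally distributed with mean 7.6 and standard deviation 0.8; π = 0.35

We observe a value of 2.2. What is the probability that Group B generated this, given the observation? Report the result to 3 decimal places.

0.084

P(component k | x) = P(Z=k)·f_k(x) / marginal(x), where marginal(x) = Σ_j P(Z=j)·f_j(x).
Component likelihoods at x = 2.2:
  f_A = 0.396953
  f_B = 0.285
  f_C = 0.221842
  f_D = 6.36867e-11
Weight by the priors:
  P(Z=A)·f_A = 0.32 × 0.396953 = 0.127025
  P(Z=B)·f_B = 0.06 × 0.285 = 0.0171
  P(Z=C)·f_C = 0.27 × 0.221842 = 0.0598973
  P(Z=D)·f_D = 0.35 × 6.36867e-11 = 2.22904e-11
Evidence: 0.127025 + 0.0171 + 0.0598973 + 2.22904e-11 = 0.204022
P(Group B | data) ≈ 0.084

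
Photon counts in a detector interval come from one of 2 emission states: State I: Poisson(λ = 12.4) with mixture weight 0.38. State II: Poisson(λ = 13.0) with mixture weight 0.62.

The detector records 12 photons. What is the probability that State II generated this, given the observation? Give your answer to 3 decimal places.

0.612

Apply Bayes' rule: the posterior for each component is proportional to its prior times its likelihood at x.
Evaluate each component's likelihood at the observed value:
  f_I = 0.113624
  f_II = 0.10994
Unnormalised posteriors:
  P(Z=I)·f_I = 0.38 × 0.113624 = 0.0431773
  P(Z=II)·f_II = 0.62 × 0.10994 = 0.0681627
Denominator: 0.0431773 + 0.0681627 = 0.11134
P(State II | data) = 0.0681627 / 0.11134 ≈ 0.612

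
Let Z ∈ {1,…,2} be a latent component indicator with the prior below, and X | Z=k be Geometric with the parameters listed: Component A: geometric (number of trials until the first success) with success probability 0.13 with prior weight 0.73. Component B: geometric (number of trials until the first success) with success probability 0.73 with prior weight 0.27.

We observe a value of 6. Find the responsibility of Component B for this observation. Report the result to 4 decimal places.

0.0059

Apply Bayes' rule: the posterior for each component is proportional to its prior times its likelihood at x.
Evaluate each component's likelihood at the observed value:
  f_A = 0.0647947
  f_B = 0.00104747
Multiply by the mixture weights:
  π_A·f_A = 0.73 × 0.0647947 = 0.0473001
  π_B·f_B = 0.27 × 0.00104747 = 0.000282817
Evidence: 0.0473001 + 0.000282817 = 0.047583
Responsibility of Component B: 0.000282817 / 0.047583 ≈ 0.0059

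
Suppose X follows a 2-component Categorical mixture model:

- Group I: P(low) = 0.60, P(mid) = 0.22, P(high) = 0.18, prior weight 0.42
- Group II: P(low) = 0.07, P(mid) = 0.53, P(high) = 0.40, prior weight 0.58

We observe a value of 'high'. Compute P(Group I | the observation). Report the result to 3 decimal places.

Apply Bayes' rule: the posterior for each component is proportional to its prior times its likelihood at x.
Categorical probabilities:
  p_I = P(high | comp) = 0.18
  p_II = P(high | comp) = 0.40
Prior × likelihood for each component:
  P(Z=I)·p_I = 0.42 × 0.18 = 0.0756
  P(Z=II)·p_II = 0.58 × 0.4 = 0.232
Evidence: 0.0756 + 0.232 = 0.3076
P(Group I | data) ≈ 0.246

0.246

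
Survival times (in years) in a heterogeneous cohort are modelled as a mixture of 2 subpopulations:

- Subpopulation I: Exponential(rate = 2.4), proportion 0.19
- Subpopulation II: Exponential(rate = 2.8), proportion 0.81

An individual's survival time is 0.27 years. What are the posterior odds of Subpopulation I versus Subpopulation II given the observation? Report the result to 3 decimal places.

0.224

Since P(k|x) ∝ π_k f_k(x), the posterior odds are π_i f_i(x) / (π_j f_j(x)).
Exponential densities:
  L_I = 1.25542
  L_II = 1.31471
Posterior odds = (π_I·L_I) / (π_II·L_II) = (0.19·1.25542) / (0.81·1.31471) = 0.238529 / 1.06492 ≈ 0.224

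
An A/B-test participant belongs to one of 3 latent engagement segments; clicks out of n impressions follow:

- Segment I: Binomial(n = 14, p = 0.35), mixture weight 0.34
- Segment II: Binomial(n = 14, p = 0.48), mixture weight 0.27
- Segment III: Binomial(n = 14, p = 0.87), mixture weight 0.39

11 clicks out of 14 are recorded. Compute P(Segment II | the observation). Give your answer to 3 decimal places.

0.060

P(component k | x) = π_k·f_k(x) / marginal(x), where marginal(x) = Σ_j π_j·f_j(x).
Evaluate each component's likelihood at the observed value:
  f_I = C(14,11)·0.35^11·0.65^3 = 364·9.65492e-06·0.274625 = 0.000965139
  f_II = C(14,11)·0.48^11·0.52^3 = 364·0.00031164·0.140608 = 0.0159502
  f_III = C(14,11)·0.87^11·0.13^3 = 364·0.216128·0.002197 = 0.17284
Multiply by the mixture weights:
  π_I·f_I = 0.34 × 0.000965139 = 0.000328147
  π_II·f_II = 0.27 × 0.0159502 = 0.00430654
  π_III·f_III = 0.39 × 0.17284 = 0.0674074
Marginal: 0.000328147 + 0.00430654 + 0.0674074 = 0.0720421
So the posterior for Segment II is 0.00430654 / 0.0720421 ≈ 0.060.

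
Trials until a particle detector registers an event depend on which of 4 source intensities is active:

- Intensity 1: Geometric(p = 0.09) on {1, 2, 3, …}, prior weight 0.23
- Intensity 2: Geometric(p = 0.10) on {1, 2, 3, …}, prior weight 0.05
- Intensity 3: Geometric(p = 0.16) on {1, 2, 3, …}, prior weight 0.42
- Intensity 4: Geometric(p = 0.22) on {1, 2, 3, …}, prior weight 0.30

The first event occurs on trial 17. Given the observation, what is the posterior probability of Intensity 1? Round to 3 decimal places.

The responsibility of component k is π_k f_k(x) divided by Σ_j π_j f_j(x).
Evaluate each component's likelihood at the observed value:
  p_1 = 0.0199024
  p_2 = 0.0185302
  p_3 = 0.00983079
  p_4 = 0.00412987
Prior × likelihood for each component:
  π_1·p_1 = 0.23 × 0.0199024 = 0.00457755
  π_2·p_2 = 0.05 × 0.0185302 = 0.00092651
  π_3·p_3 = 0.42 × 0.00983079 = 0.00412893
  π_4·p_4 = 0.30 × 0.00412987 = 0.00123896
Denominator: 0.00457755 + 0.00092651 + 0.00412893 + 0.00123896 = 0.0108719
P(Intensity 1 | the observation) ≈ 0.421

0.421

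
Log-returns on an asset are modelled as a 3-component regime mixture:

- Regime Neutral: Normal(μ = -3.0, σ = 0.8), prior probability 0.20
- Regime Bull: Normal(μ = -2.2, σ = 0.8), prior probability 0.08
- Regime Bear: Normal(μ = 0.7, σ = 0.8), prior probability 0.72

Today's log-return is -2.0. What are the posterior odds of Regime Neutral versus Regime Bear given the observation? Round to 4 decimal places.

37.8310

The posterior odds equal the prior odds times the likelihood ratio: (w_i/w_j)·(f_i(x)/f_j(x)).
Component likelihoods at x = -2.0:
  L_Neutral = 0.228311
  L_Bull = 0.483335
  L_Bear = 0.0016764
0.0456623 / 0.00120701 ≈ 37.8310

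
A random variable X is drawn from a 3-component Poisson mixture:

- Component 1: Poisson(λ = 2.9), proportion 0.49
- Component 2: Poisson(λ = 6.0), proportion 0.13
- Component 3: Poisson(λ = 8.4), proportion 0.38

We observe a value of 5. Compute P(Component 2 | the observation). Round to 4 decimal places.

0.2158

Apply Bayes' rule: the posterior for each component is proportional to its prior times its likelihood at x.
Evaluate each component's likelihood at the observed value:
  p_1 = 0.0940491
  p_2 = 0.160623
  p_3 = 0.0783685
Weight by the priors:
  π_1·p_1 = 0.49 × 0.0940491 = 0.0460841
  π_2·p_2 = 0.13 × 0.160623 = 0.020881
  π_3·p_3 = 0.38 × 0.0783685 = 0.02978
Normaliser: 0.0460841 + 0.020881 + 0.02978 = 0.0967451
Responsibility of Component 2: 0.020881 / 0.0967451 ≈ 0.2158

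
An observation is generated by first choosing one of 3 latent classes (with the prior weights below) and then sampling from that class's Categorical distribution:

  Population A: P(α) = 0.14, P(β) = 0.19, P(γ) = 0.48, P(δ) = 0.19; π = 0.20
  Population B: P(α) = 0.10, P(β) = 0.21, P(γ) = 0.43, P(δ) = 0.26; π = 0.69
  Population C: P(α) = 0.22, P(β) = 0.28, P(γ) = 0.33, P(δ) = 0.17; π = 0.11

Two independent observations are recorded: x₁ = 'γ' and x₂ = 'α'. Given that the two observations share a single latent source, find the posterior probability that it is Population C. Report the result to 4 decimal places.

By Bayes' theorem, P(k | x) = w_k f_k(x) / Σ_j w_j f_j(x).
Since both observations come from the same component, the likelihood for component k is f_k(x₁)·f_k(x₂).
  L_A = [P(γ | comp) = 0.48] × [0.14] = 0.0672
  L_B = [P(γ | comp) = 0.43] × [0.1] = 0.043
  L_C = [P(γ | comp) = 0.33] × [0.22] = 0.0726
Weight by the priors:
  w_A·L_A = 0.20 × 0.0672 = 0.01344
  w_B·L_B = 0.69 × 0.043 = 0.02967
  w_C·L_C = 0.11 × 0.0726 = 0.007986
Evidence: 0.01344 + 0.02967 + 0.007986 = 0.051096
So the posterior for Population C is 0.007986 / 0.051096 ≈ 0.1563.

0.1563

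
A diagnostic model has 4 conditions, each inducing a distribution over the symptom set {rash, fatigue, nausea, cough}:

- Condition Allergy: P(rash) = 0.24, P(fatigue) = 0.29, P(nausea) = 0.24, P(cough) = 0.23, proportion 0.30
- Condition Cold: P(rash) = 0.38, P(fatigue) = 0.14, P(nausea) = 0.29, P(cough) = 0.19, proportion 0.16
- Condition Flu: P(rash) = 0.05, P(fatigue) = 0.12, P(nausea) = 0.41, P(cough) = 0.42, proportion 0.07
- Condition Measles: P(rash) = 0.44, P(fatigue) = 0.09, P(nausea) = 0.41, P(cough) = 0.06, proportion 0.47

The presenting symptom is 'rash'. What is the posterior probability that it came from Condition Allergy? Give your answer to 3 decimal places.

Posterior ∝ prior × likelihood, so P(k | x) ∝ π_k f_k(x); normalise over all components.
Component likelihoods at x = 'rash':
  p_Allergy = 0.24
  p_Cold = 0.38
  p_Flu = 0.05
  p_Measles = 0.44
Multiply by the mixture weights:
  π_Allergy·p_Allergy = 0.30 × 0.24 = 0.072
  π_Cold·p_Cold = 0.16 × 0.38 = 0.0608
  π_Flu·p_Flu = 0.07 × 0.05 = 0.0035
  π_Measles·p_Measles = 0.47 × 0.44 = 0.2068
Evidence: 0.072 + 0.0608 + 0.0035 + 0.2068 = 0.3431
Responsibility of Condition Allergy: 0.072 / 0.3431 ≈ 0.210

0.210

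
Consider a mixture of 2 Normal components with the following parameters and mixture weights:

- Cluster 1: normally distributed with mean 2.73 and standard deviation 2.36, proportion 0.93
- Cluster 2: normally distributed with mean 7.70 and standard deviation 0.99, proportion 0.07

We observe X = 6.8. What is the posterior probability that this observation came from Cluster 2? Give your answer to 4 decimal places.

0.3443

P(component k | x) = w_k·f_k(x) / marginal(x), where marginal(x) = Σ_j w_j·f_j(x).
Evaluate each component's likelihood at the observed value:
  L_1 = 0.0382091
  L_2 = 0.266572
Unnormalised posteriors:
  w_1·L_1 = 0.93 × 0.0382091 = 0.0355345
  w_2·L_2 = 0.07 × 0.266572 = 0.01866
Denominator: 0.0355345 + 0.01866 = 0.0541945
So the posterior for Cluster 2 is 0.01866 / 0.0541945 ≈ 0.3443.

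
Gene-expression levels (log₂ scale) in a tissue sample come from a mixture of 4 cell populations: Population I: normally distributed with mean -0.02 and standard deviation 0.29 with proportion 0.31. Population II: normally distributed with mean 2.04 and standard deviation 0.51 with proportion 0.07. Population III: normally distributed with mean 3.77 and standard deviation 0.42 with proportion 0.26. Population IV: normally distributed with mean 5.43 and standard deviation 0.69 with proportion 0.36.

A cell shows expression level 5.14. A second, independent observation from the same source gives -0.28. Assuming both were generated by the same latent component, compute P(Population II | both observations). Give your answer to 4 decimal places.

0.9887

Posterior ∝ prior × likelihood, so P(k | x) ∝ P(Z=k) f_k(x); normalise over all components.
Since both observations come from the same component, the likelihood for component k is f_k(x₁)·f_k(x₂).
  L_I = [2.45971e-69] × [0.920382] = 2.26387e-69
  L_II = [7.41873e-09] × [2.51065e-05] = 1.86258e-13
  L_III = [0.00464739] × [6.11352e-21] = 2.84119e-23
  L_IV = [0.529302] × [7.78871e-16] = 4.12258e-16
Multiply by the mixture weights:
  P(Z=I)·L_I = 0.31 × 2.26387e-69 = 7.01799e-70
  P(Z=II)·L_II = 0.07 × 1.86258e-13 = 1.30381e-14
  P(Z=III)·L_III = 0.26 × 2.84119e-23 = 7.38709e-24
  P(Z=IV)·L_IV = 0.36 × 4.12258e-16 = 1.48413e-16
Marginal: 7.01799e-70 + 1.30381e-14 + 7.38709e-24 + 1.48413e-16 = 1.31865e-14
Responsibility of Population II: 1.30381e-14 / 1.31865e-14 ≈ 0.9887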